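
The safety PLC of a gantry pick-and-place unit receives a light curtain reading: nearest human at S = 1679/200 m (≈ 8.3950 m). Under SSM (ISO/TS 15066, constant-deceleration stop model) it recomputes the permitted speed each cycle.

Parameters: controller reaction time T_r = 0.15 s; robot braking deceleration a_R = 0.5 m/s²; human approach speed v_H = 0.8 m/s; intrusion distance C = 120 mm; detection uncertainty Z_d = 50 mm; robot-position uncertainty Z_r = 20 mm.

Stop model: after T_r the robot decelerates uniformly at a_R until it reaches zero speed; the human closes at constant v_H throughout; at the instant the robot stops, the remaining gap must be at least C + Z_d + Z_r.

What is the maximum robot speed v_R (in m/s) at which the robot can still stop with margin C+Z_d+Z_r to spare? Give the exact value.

v_R_max = 21/10 m/s = 2.1000 m/s

at the boundary: (1)·v² + (7/4)·v + (-1617/200) = 0
  disc = (7/4)² − 4·(1)·(-1617/200) = 14161/400 ; √disc = 119/20
  v_R = (−(7/4) + 119/20) / (2·(1)) = 21/10 m/s
check:
stop time T_s = (21/10)/(1/2) = 4.2000 s
robot in T_r: 2.1000·0.1500 = 0.3150 m
robot under decel: 2.1000²/(2·0.5000) = 4.4100 m
human over T_r+T_s: 0.8000·(0.1500+4.2000) = 3.4800 m
C+Z_d+Z_r = 0.1200+0.0500+0.0200 = 0.1900 m
sum ≈ 0.3150+4.4100+3.4800+0.1900 ≈ 8.3950 m = S ✓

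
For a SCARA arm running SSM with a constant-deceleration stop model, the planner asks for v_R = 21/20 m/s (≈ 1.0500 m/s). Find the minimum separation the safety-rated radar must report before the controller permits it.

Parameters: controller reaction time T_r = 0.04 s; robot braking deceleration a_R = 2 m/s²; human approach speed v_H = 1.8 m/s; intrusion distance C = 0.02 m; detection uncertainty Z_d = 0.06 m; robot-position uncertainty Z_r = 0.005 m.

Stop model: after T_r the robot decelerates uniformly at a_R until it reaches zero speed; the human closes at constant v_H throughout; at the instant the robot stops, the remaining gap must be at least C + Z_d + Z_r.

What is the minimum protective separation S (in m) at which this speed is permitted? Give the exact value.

T_s = v_R/a_R = (21/20)/2 = 0.5250 s
robot in T_r: 1.0500·0.0400 = 0.0420 m
braking distance = 1.0500²/(2·2.0000) = 0.2756 m
human over T_r+T_s: 1.8000·(0.0400+0.5250) = 1.0170 m
C+Z_d+Z_r = 0.0200+0.0600+0.0050 = 0.0850 m
S_min ≈ 0.0420+0.2756+1.0170+0.0850  ⇒  S_min = 11357/8000 m

S_min = 11357/8000 m = 1.4196 m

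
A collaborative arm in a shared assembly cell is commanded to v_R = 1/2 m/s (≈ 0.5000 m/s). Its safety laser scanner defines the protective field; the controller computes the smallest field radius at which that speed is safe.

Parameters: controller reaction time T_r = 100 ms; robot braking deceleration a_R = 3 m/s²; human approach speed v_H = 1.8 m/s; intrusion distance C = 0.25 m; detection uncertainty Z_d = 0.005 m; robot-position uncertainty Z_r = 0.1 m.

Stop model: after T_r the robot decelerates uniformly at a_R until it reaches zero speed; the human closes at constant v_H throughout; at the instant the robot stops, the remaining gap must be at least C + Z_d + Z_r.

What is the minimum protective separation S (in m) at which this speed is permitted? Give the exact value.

S_min = 139/150 m = 0.9267 m

T_s = v_R/a_R = (1/2)/3 = 0.1667 s
robot in T_r: 0.5000·0.1000 = 0.0500 m
robot under decel: 0.5000²/(2·3.0000) = 0.0417 m
person approaches 1.8000·(0.1000+0.1667) = 0.4800 m
residual clearance needed = 0.2500+0.0050+0.1000 = 0.3550 m
S_min ≈ 0.0500+0.0417+0.4800+0.3550  ⇒  S_min = 139/150 m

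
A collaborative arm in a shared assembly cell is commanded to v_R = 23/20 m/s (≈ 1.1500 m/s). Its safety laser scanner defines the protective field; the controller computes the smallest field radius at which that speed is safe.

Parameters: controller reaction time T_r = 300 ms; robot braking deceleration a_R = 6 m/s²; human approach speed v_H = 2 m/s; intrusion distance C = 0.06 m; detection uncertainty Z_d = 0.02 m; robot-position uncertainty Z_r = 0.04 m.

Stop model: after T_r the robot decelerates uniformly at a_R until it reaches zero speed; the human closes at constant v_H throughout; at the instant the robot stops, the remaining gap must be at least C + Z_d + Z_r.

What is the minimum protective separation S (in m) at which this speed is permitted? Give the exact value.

S_min = 7481/4800 m = 1.5585 m

T_s = v_R/a_R = (23/20)/6 = 0.1917 s
reaction-phase robot travel = 1.1500·0.3000 = 0.3450 m
braking distance = 1.1500²/(2·6.0000) = 0.1102 m
human over T_r+T_s: 2.0000·(0.3000+0.1917) = 0.9833 m
residual clearance needed = 0.0600+0.0200+0.0400 = 0.1200 m
S_min ≈ 0.3450+0.1102+0.9833+0.1200  ⇒  S_min = 7481/4800 m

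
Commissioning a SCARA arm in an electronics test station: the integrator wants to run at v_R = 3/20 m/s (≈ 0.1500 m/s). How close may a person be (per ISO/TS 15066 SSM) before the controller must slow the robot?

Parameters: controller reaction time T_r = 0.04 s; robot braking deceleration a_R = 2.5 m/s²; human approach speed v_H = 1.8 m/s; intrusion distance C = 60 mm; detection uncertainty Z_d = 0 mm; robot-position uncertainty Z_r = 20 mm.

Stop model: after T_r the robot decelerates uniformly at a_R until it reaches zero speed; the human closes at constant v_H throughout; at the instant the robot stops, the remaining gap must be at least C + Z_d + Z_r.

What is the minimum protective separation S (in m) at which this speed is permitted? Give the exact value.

T_s = v_R/a_R = (3/20)/(5/2) = 0.0600 s
robot covers v_R·T_r = 0.1500·0.0400 = 0.0060 m before braking
braking distance = 0.1500²/(2·2.5000) = 0.0045 m
human closes 1.8000·0.1000 = 0.1800 m
margins: 0.0600+0.0000+0.0200 = 0.0800 m
S_min ≈ 0.0060+0.0045+0.1800+0.0800  ⇒  S_min = 541/2000 m

S_min = 541/2000 m = 0.2705 m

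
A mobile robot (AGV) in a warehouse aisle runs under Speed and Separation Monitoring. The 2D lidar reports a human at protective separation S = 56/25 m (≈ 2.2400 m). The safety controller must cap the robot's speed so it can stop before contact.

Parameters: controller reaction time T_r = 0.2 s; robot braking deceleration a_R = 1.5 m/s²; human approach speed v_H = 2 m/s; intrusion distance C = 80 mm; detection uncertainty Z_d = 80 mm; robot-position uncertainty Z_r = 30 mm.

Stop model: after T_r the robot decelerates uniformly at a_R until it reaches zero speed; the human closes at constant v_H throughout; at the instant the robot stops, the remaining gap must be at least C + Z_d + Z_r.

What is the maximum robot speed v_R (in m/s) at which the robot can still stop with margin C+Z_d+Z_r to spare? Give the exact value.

quadratic (1/3)·v² + (23/15)·v + (-33/20) = 0
  disc = (23/15)² − 4·(1/3)·(-33/20) = 1024/225 ; √disc = 32/15
  v_R = (−(23/15) + 32/15) / (2·(1/3)) = 9/10 m/s
check:
T_s = v_R/a_R = (9/10)/(3/2) = 0.6000 s
reaction-phase robot travel = 0.9000·0.2000 = 0.1800 m
robot under decel: 0.9000²/(2·1.5000) = 0.2700 m
person approaches 2.0000·(0.2000+0.6000) = 1.6000 m
C+Z_d+Z_r = 0.0800+0.0800+0.0300 = 0.1900 m
sum ≈ 0.1800+0.2700+1.6000+0.1900 ≈ 2.2400 m = S ✓

v_R_max = 9/10 m/s = 0.9000 m/s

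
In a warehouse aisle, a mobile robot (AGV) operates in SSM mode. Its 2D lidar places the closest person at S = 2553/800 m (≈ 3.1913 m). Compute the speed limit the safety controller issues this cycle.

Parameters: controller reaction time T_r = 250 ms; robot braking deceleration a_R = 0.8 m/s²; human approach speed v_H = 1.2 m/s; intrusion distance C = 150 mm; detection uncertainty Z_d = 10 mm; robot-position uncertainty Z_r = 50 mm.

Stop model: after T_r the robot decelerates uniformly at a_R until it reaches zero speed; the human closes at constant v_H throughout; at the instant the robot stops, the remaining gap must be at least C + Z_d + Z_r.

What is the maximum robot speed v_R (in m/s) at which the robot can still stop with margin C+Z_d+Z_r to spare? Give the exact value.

collect terms ⇒ (5/8)·v_R² + (7/4)·v_R + (-429/160) = 0
  disc = (7/4)² − 4·(5/8)·(-429/160) = 625/64 ; √disc = 25/8
  v_R = (−(7/4) + 25/8) / (2·(5/8)) = 11/10 m/s
check:
stop time T_s = (11/10)/(4/5) = 1.3750 s
robot covers v_R·T_r = 1.1000·0.2500 = 0.2750 m before braking
robot covers 1.1000·1.3750 − ½·0.8000·1.3750² = 0.7562 m while stopping
human closes 1.2000·1.6250 = 1.9500 m
C+Z_d+Z_r = 0.1500+0.0100+0.0500 = 0.2100 m
sum ≈ 0.2750+0.7562+1.9500+0.2100 ≈ 3.1913 m = S ✓

v_R_max = 11/10 m/s = 1.1000 m/s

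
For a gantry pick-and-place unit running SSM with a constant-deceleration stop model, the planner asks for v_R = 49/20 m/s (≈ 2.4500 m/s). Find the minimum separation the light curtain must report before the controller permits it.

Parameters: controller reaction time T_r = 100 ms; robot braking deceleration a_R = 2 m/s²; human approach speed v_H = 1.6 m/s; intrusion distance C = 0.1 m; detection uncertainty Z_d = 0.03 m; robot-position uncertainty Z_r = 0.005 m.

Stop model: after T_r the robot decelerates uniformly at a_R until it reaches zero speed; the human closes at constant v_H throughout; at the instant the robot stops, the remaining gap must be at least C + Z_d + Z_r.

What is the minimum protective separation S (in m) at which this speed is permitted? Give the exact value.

T_s = v_R/a_R = (49/20)/2 = 1.2250 s
robot covers v_R·T_r = 2.4500·0.1000 = 0.2450 m before braking
robot under decel: 2.4500²/(2·2.0000) = 1.5006 m
human closes 1.6000·1.3250 = 2.1200 m
C+Z_d+Z_r = 0.1000+0.0300+0.0050 = 0.1350 m
S_min ≈ 0.2450+1.5006+2.1200+0.1350  ⇒  S_min = 6401/1600 m

S_min = 6401/1600 m = 4.0006 m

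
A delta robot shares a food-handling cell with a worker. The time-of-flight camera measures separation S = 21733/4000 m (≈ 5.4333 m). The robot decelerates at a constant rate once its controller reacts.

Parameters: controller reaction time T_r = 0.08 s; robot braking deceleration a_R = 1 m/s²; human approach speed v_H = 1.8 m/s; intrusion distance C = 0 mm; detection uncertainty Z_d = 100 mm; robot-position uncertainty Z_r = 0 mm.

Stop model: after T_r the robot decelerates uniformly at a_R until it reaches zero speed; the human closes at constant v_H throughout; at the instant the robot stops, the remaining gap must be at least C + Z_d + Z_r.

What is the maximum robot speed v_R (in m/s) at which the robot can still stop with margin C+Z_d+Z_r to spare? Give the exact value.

quadratic (1/2)·v² + (47/25)·v + (-20757/4000) = 0
  disc = (47/25)² − 4·(1/2)·(-20757/4000) = 139129/10000 ; √disc = 373/100
  v_R = (−(47/25) + 373/100) / (2·(1/2)) = 37/20 m/s
check:
stop time T_s = (37/20)/1 = 1.8500 s
reaction-phase robot travel = 1.8500·0.0800 = 0.1480 m
braking distance = 1.8500²/(2·1.0000) = 1.7112 m
person approaches 1.8000·(0.0800+1.8500) = 3.4740 m
margins: 0.0000+0.1000+0.0000 = 0.1000 m
sum ≈ 0.1480+1.7112+3.4740+0.1000 ≈ 5.4333 m = S ✓

v_R_max = 37/20 m/s = 1.8500 m/s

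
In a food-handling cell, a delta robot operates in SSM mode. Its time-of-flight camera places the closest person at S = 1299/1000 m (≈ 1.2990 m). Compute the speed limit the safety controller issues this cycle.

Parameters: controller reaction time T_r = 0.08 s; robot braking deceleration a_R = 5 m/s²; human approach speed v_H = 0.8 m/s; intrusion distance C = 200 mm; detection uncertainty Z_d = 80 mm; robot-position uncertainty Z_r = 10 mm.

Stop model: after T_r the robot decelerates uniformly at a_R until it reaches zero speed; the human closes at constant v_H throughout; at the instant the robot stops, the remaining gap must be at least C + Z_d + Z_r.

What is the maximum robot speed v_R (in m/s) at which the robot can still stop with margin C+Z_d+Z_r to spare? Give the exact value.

collect terms ⇒ (1/10)·v_R² + (6/25)·v_R + (-189/200) = 0
  disc = (6/25)² − 4·(1/10)·(-189/200) = 1089/2500 ; √disc = 33/50
  v_R = (−(6/25) + 33/50) / (2·(1/10)) = 21/10 m/s
check:
stop time T_s = (21/10)/5 = 0.4200 s
robot covers v_R·T_r = 2.1000·0.0800 = 0.1680 m before braking
robot under decel: 2.1000²/(2·5.0000) = 0.4410 m
human closes 0.8000·0.5000 = 0.4000 m
margins: 0.2000+0.0800+0.0100 = 0.2900 m
sum ≈ 0.1680+0.4410+0.4000+0.2900 ≈ 1.2990 m = S ✓

v_R_max = 21/10 m/s = 2.1000 m/s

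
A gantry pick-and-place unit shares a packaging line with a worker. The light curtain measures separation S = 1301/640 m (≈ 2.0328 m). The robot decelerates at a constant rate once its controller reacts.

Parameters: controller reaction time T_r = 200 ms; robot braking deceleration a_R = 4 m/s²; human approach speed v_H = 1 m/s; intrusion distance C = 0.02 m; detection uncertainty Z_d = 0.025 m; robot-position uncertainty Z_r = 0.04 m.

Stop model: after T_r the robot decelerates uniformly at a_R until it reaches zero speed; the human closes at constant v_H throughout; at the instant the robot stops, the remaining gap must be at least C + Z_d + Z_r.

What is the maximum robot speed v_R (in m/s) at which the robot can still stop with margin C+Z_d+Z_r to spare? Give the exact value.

collect terms ⇒ (1/8)·v_R² + (9/20)·v_R + (-5593/3200) = 0
  disc = (9/20)² − 4·(1/8)·(-5593/3200) = 6889/6400 ; √disc = 83/80
  v_R = (−(9/20) + 83/80) / (2·(1/8)) = 47/20 m/s
check:
T_s = v_R/a_R = (47/20)/4 = 0.5875 s
robot covers v_R·T_r = 2.3500·0.2000 = 0.4700 m before braking
robot under decel: 2.3500²/(2·4.0000) = 0.6903 m
human over T_r+T_s: 1.0000·(0.2000+0.5875) = 0.7875 m
C+Z_d+Z_r = 0.0200+0.0250+0.0400 = 0.0850 m
sum ≈ 0.4700+0.6903+0.7875+0.0850 ≈ 2.0328 m = S ✓

v_R_max = 47/20 m/s = 2.3500 m/s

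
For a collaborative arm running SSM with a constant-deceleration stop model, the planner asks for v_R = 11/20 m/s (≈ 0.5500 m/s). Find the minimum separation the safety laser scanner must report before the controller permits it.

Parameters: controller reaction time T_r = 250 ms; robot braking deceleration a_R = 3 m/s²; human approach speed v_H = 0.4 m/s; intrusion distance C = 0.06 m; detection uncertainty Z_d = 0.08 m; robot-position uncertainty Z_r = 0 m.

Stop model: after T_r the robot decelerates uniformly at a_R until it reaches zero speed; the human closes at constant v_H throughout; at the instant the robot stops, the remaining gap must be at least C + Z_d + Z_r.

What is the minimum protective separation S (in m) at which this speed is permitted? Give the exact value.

T_s = v_R/a_R = (11/20)/3 = 0.1833 s
robot covers v_R·T_r = 0.5500·0.2500 = 0.1375 m before braking
robot covers 0.5500·0.1833 − ½·3.0000·0.1833² = 0.0504 m while stopping
person approaches 0.4000·(0.2500+0.1833) = 0.1733 m
residual clearance needed = 0.0600+0.0800+0.0000 = 0.1400 m
S_min ≈ 0.1375+0.0504+0.1733+0.1400  ⇒  S_min = 401/800 m

S_min = 401/800 m = 0.5012 m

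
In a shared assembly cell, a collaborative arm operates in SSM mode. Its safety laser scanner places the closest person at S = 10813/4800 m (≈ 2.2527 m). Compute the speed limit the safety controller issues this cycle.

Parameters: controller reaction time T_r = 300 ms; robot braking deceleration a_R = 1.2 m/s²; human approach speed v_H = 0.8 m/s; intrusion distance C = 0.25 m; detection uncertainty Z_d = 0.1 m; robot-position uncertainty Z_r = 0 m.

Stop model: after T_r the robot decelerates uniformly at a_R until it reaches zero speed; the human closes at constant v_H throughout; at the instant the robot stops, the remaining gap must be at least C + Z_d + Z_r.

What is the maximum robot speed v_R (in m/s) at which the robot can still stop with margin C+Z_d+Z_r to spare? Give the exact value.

v_R_max = 23/20 m/s = 1.1500 m/s

at the boundary: (5/12)·v² + (29/30)·v + (-7981/4800) = 0
  disc = (29/30)² − 4·(5/12)·(-7981/4800) = 5929/1600 ; √disc = 77/40
  v_R = (−(29/30) + 77/40) / (2·(5/12)) = 23/20 m/s
check:
stop time T_s = (23/20)/(6/5) = 0.9583 s
robot in T_r: 1.1500·0.3000 = 0.3450 m
braking distance = 1.1500²/(2·1.2000) = 0.5510 m
person approaches 0.8000·(0.3000+0.9583) = 1.0067 m
residual clearance needed = 0.2500+0.1000+0.0000 = 0.3500 m
sum ≈ 0.3450+0.5510+1.0067+0.3500 ≈ 2.2527 m = S ✓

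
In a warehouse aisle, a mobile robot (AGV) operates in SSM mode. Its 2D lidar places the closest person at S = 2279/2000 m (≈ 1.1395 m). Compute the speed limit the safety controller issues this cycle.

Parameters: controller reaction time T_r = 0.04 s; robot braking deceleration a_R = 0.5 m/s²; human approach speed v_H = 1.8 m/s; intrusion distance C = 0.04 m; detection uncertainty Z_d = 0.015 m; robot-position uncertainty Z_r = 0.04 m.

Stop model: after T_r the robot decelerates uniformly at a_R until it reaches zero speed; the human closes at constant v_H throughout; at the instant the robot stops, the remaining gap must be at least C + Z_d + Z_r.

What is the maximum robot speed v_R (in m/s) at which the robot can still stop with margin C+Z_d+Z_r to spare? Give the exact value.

v_R_max = 1/4 m/s = 0.2500 m/s

at the boundary: (1)·v² + (91/25)·v + (-389/400) = 0
  disc = (91/25)² − 4·(1)·(-389/400) = 42849/2500 ; √disc = 207/50
  v_R = (−(91/25) + 207/50) / (2·(1)) = 1/4 m/s
check:
T_s = v_R/a_R = (1/4)/(1/2) = 0.5000 s
robot in T_r: 0.2500·0.0400 = 0.0100 m
robot under decel: 0.2500²/(2·0.5000) = 0.0625 m
human over T_r+T_s: 1.8000·(0.0400+0.5000) = 0.9720 m
C+Z_d+Z_r = 0.0400+0.0150+0.0400 = 0.0950 m
sum ≈ 0.0100+0.0625+0.9720+0.0950 ≈ 1.1395 m = S ✓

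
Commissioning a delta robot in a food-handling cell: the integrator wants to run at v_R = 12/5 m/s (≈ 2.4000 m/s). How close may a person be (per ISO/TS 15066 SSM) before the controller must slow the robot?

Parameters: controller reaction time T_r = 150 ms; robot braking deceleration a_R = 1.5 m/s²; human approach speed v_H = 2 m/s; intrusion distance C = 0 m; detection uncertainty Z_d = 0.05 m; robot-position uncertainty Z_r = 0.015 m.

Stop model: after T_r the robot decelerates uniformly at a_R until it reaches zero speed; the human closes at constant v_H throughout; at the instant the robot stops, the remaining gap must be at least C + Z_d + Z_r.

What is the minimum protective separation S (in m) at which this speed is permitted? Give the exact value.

T_s = v_R/a_R = (12/5)/(3/2) = 1.6000 s
reaction-phase robot travel = 2.4000·0.1500 = 0.3600 m
robot covers 2.4000·1.6000 − ½·1.5000·1.6000² = 1.9200 m while stopping
human closes 2.0000·1.7500 = 3.5000 m
C+Z_d+Z_r = 0.0000+0.0500+0.0150 = 0.0650 m
S_min ≈ 0.3600+1.9200+3.5000+0.0650  ⇒  S_min = 1169/200 m

S_min = 1169/200 m = 5.8450 m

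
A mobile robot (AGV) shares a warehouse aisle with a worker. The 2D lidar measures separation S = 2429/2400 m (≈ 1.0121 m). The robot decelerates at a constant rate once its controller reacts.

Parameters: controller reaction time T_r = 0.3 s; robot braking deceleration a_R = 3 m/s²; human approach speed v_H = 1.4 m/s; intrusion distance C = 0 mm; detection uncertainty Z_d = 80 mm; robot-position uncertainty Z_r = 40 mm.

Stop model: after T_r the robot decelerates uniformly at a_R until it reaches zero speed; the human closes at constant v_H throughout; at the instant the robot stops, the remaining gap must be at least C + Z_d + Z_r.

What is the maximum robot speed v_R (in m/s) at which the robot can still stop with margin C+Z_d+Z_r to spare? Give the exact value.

v_R_max = 11/20 m/s = 0.5500 m/s

at the boundary: (1/6)·v² + (23/30)·v + (-1133/2400) = 0
  disc = (23/30)² − 4·(1/6)·(-1133/2400) = 361/400 ; √disc = 19/20
  v_R = (−(23/30) + 19/20) / (2·(1/6)) = 11/20 m/s
check:
braking lasts T_s = (11/20)/3 = 0.1833 s
robot covers v_R·T_r = 0.5500·0.3000 = 0.1650 m before braking
robot under decel: 0.5500²/(2·3.0000) = 0.0504 m
person approaches 1.4000·(0.3000+0.1833) = 0.6767 m
C+Z_d+Z_r = 0.0000+0.0800+0.0400 = 0.1200 m
sum ≈ 0.1650+0.0504+0.6767+0.1200 ≈ 1.0121 m = S ✓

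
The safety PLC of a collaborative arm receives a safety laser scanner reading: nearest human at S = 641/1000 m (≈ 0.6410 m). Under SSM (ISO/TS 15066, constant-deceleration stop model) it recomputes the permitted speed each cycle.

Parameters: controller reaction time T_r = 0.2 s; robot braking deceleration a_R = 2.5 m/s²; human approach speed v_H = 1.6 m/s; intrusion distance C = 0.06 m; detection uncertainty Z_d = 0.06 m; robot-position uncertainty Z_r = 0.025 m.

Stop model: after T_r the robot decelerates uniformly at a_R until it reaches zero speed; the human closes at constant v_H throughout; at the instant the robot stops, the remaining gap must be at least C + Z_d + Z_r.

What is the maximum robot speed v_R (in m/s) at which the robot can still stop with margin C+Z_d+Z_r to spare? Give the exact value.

at the boundary: (1/5)·v² + (21/25)·v + (-22/125) = 0
  disc = (21/25)² − 4·(1/5)·(-22/125) = 529/625 ; √disc = 23/25
  v_R = (−(21/25) + 23/25) / (2·(1/5)) = 1/5 m/s
check:
braking lasts T_s = (1/5)/(5/2) = 0.0800 s
robot in T_r: 0.2000·0.2000 = 0.0400 m
braking distance = 0.2000²/(2·2.5000) = 0.0080 m
human over T_r+T_s: 1.6000·(0.2000+0.0800) = 0.4480 m
C+Z_d+Z_r = 0.0600+0.0600+0.0250 = 0.1450 m
sum ≈ 0.0400+0.0080+0.4480+0.1450 ≈ 0.6410 m = S ✓

v_R_max = 1/5 m/s = 0.2000 m/s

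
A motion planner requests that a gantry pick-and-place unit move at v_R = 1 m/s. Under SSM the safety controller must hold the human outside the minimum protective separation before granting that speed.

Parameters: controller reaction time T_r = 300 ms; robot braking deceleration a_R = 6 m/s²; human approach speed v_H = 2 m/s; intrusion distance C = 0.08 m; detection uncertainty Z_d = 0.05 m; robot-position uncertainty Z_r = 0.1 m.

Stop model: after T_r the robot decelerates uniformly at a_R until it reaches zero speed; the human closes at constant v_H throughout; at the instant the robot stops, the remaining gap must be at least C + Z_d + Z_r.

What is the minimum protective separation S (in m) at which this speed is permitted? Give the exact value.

stop time T_s = 1/6 = 0.1667 s
reaction-phase robot travel = 1.0000·0.3000 = 0.3000 m
braking distance = 1.0000²/(2·6.0000) = 0.0833 m
person approaches 2.0000·(0.3000+0.1667) = 0.9333 m
C+Z_d+Z_r = 0.0800+0.0500+0.1000 = 0.2300 m
S_min ≈ 0.3000+0.0833+0.9333+0.2300  ⇒  S_min = 116/75 m

S_min = 116/75 m = 1.5467 m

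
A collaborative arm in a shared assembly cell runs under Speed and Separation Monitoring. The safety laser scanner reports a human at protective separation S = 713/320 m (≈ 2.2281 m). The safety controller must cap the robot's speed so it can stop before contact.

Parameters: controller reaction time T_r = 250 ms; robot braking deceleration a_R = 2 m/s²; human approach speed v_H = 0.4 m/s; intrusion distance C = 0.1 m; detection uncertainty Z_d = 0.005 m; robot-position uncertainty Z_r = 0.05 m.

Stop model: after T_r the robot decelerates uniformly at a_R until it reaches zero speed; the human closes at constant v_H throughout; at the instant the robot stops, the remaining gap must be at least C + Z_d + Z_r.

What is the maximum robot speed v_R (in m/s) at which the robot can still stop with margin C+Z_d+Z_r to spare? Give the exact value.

v_R_max = 41/20 m/s = 2.0500 m/s

collect terms ⇒ (1/4)·v_R² + (9/20)·v_R + (-3157/1600) = 0
  disc = (9/20)² − 4·(1/4)·(-3157/1600) = 3481/1600 ; √disc = 59/40
  v_R = (−(9/20) + 59/40) / (2·(1/4)) = 41/20 m/s
check:
T_s = v_R/a_R = (41/20)/2 = 1.0250 s
robot in T_r: 2.0500·0.2500 = 0.5125 m
robot under decel: 2.0500²/(2·2.0000) = 1.0506 m
human over T_r+T_s: 0.4000·(0.2500+1.0250) = 0.5100 m
C+Z_d+Z_r = 0.1000+0.0050+0.0500 = 0.1550 m
sum ≈ 0.5125+1.0506+0.5100+0.1550 ≈ 2.2281 m = S ✓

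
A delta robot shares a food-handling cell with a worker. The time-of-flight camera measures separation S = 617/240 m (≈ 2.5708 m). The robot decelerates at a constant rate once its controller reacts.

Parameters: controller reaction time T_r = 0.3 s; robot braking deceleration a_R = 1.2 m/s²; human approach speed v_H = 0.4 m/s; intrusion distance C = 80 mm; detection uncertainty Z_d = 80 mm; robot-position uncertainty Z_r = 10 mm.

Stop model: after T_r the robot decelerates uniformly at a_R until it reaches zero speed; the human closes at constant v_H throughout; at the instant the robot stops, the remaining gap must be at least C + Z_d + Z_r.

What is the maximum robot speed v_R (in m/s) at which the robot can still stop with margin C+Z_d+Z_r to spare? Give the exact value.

v_R_max = 17/10 m/s = 1.7000 m/s

at the boundary: (5/12)·v² + (19/30)·v + (-2737/1200) = 0
  disc = (19/30)² − 4·(5/12)·(-2737/1200) = 1681/400 ; √disc = 41/20
  v_R = (−(19/30) + 41/20) / (2·(5/12)) = 17/10 m/s
check:
stop time T_s = (17/10)/(6/5) = 1.4167 s
robot covers v_R·T_r = 1.7000·0.3000 = 0.5100 m before braking
braking distance = 1.7000²/(2·1.2000) = 1.2042 m
person approaches 0.4000·(0.3000+1.4167) = 0.6867 m
residual clearance needed = 0.0800+0.0800+0.0100 = 0.1700 m
sum ≈ 0.5100+1.2042+0.6867+0.1700 ≈ 2.5708 m = S ✓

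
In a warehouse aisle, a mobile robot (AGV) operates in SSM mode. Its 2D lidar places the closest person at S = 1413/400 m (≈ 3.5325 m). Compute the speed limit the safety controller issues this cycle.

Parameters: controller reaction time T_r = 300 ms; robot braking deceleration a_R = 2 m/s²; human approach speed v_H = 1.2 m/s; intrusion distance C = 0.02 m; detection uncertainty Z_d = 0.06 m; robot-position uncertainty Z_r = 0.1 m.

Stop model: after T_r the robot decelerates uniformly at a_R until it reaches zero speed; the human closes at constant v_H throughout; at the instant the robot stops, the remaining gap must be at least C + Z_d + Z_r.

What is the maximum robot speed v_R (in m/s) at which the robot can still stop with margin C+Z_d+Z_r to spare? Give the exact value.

collect terms ⇒ (1/4)·v_R² + (9/10)·v_R + (-1197/400) = 0
  disc = (9/10)² − 4·(1/4)·(-1197/400) = 1521/400 ; √disc = 39/20
  v_R = (−(9/10) + 39/20) / (2·(1/4)) = 21/10 m/s
check:
braking lasts T_s = (21/10)/2 = 1.0500 s
reaction-phase robot travel = 2.1000·0.3000 = 0.6300 m
braking distance = 2.1000²/(2·2.0000) = 1.1025 m
human over T_r+T_s: 1.2000·(0.3000+1.0500) = 1.6200 m
C+Z_d+Z_r = 0.0200+0.0600+0.1000 = 0.1800 m
sum ≈ 0.6300+1.1025+1.6200+0.1800 ≈ 3.5325 m = S ✓

v_R_max = 21/10 m/s = 2.1000 m/s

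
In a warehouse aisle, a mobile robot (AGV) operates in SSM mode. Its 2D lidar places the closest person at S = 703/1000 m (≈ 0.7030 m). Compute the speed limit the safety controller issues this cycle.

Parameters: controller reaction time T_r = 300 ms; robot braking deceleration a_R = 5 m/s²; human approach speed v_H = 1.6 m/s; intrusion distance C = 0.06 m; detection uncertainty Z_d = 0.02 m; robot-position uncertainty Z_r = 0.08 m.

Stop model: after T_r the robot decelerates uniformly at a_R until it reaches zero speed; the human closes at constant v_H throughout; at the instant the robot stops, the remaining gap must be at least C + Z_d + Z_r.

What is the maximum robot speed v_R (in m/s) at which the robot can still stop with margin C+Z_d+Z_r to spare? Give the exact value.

quadratic (1/10)·v² + (31/50)·v + (-63/1000) = 0
  disc = (31/50)² − 4·(1/10)·(-63/1000) = 256/625 ; √disc = 16/25
  v_R = (−(31/50) + 16/25) / (2·(1/10)) = 1/10 m/s
check:
stop time T_s = (1/10)/5 = 0.0200 s
robot in T_r: 0.1000·0.3000 = 0.0300 m
robot under decel: 0.1000²/(2·5.0000) = 0.0010 m
human closes 1.6000·0.3200 = 0.5120 m
margins: 0.0600+0.0200+0.0800 = 0.1600 m
sum ≈ 0.0300+0.0010+0.5120+0.1600 ≈ 0.7030 m = S ✓

v_R_max = 1/10 m/s = 0.1000 m/s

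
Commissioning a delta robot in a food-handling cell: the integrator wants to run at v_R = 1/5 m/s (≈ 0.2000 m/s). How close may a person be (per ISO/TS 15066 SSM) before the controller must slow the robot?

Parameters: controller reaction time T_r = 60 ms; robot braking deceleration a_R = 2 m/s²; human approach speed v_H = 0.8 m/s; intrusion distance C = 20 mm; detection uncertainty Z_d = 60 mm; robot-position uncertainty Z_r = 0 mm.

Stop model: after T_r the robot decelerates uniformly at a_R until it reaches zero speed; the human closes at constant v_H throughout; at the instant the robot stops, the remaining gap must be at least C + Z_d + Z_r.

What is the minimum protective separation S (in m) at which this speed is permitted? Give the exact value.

S_min = 23/100 m = 0.2300 m

T_s = v_R/a_R = (1/5)/2 = 0.1000 s
robot in T_r: 0.2000·0.0600 = 0.0120 m
robot under decel: 0.2000²/(2·2.0000) = 0.0100 m
human closes 0.8000·0.1600 = 0.1280 m
margins: 0.0200+0.0600+0.0000 = 0.0800 m
S_min ≈ 0.0120+0.0100+0.1280+0.0800  ⇒  S_min = 23/100 m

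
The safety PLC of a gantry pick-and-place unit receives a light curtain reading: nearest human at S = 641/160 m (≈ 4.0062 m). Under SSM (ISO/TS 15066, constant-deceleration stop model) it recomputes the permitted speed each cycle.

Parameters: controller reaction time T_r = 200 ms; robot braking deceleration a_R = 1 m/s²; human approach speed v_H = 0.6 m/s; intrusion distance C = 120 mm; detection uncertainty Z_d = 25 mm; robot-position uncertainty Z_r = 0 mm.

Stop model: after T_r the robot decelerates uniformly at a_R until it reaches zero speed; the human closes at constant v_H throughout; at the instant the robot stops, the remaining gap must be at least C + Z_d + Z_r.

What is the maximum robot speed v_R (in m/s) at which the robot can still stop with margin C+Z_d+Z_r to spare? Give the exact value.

v_R_max = 41/20 m/s = 2.0500 m/s

collect terms ⇒ (1/2)·v_R² + (4/5)·v_R + (-2993/800) = 0
  disc = (4/5)² − 4·(1/2)·(-2993/800) = 3249/400 ; √disc = 57/20
  v_R = (−(4/5) + 57/20) / (2·(1/2)) = 41/20 m/s
check:
stop time T_s = (41/20)/1 = 2.0500 s
robot in T_r: 2.0500·0.2000 = 0.4100 m
robot under decel: 2.0500²/(2·1.0000) = 2.1012 m
human closes 0.6000·2.2500 = 1.3500 m
margins: 0.1200+0.0250+0.0000 = 0.1450 m
sum ≈ 0.4100+2.1012+1.3500+0.1450 ≈ 4.0062 m = S ✓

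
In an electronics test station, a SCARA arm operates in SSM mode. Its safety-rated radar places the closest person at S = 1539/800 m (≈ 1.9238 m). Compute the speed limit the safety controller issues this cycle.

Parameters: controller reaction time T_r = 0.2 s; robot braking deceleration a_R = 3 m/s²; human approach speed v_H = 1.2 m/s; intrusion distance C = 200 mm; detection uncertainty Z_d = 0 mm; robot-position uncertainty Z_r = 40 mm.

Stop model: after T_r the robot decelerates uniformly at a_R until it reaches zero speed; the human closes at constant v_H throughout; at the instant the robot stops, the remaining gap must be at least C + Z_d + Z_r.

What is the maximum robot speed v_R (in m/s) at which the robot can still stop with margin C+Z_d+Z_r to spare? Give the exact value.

v_R_max = 33/20 m/s = 1.6500 m/s

at the boundary: (1/6)·v² + (3/5)·v + (-231/160) = 0
  disc = (3/5)² − 4·(1/6)·(-231/160) = 529/400 ; √disc = 23/20
  v_R = (−(3/5) + 23/20) / (2·(1/6)) = 33/20 m/s
check:
braking lasts T_s = (33/20)/3 = 0.5500 s
robot in T_r: 1.6500·0.2000 = 0.3300 m
braking distance = 1.6500²/(2·3.0000) = 0.4537 m
human over T_r+T_s: 1.2000·(0.2000+0.5500) = 0.9000 m
margins: 0.2000+0.0000+0.0400 = 0.2400 m
sum ≈ 0.3300+0.4537+0.9000+0.2400 ≈ 1.9238 m = S ✓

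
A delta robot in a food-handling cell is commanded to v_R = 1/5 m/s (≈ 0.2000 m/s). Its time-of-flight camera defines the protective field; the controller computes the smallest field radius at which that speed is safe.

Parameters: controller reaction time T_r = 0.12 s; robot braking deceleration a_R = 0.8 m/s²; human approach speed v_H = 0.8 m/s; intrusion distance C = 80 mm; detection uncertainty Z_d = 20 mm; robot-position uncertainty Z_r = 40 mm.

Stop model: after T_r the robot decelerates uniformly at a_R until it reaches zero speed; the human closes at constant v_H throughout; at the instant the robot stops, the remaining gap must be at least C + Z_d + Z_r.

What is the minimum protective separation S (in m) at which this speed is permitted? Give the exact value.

S_min = 97/200 m = 0.4850 m

T_s = v_R/a_R = (1/5)/(4/5) = 0.2500 s
robot in T_r: 0.2000·0.1200 = 0.0240 m
robot covers 0.2000·0.2500 − ½·0.8000·0.2500² = 0.0250 m while stopping
human closes 0.8000·0.3700 = 0.2960 m
C+Z_d+Z_r = 0.0800+0.0200+0.0400 = 0.1400 m
S_min ≈ 0.0240+0.0250+0.2960+0.1400  ⇒  S_min = 97/200 m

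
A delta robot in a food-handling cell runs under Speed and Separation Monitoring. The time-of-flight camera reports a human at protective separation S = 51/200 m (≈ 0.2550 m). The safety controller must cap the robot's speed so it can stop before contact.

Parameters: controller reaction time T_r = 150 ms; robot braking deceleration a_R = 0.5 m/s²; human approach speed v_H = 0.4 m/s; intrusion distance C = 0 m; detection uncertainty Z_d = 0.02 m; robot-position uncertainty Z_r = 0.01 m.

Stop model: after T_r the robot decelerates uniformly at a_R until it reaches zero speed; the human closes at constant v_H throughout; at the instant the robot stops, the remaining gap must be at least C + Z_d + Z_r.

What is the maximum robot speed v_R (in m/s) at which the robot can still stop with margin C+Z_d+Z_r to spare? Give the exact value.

v_R_max = 3/20 m/s = 0.1500 m/s

collect terms ⇒ (1)·v_R² + (19/20)·v_R + (-33/200) = 0
  disc = (19/20)² − 4·(1)·(-33/200) = 25/16 ; √disc = 5/4
  v_R = (−(19/20) + 5/4) / (2·(1)) = 3/20 m/s
check:
braking lasts T_s = (3/20)/(1/2) = 0.3000 s
robot covers v_R·T_r = 0.1500·0.1500 = 0.0225 m before braking
braking distance = 0.1500²/(2·0.5000) = 0.0225 m
human closes 0.4000·0.4500 = 0.1800 m
C+Z_d+Z_r = 0.0000+0.0200+0.0100 = 0.0300 m
sum ≈ 0.0225+0.0225+0.1800+0.0300 ≈ 0.2550 m = S ✓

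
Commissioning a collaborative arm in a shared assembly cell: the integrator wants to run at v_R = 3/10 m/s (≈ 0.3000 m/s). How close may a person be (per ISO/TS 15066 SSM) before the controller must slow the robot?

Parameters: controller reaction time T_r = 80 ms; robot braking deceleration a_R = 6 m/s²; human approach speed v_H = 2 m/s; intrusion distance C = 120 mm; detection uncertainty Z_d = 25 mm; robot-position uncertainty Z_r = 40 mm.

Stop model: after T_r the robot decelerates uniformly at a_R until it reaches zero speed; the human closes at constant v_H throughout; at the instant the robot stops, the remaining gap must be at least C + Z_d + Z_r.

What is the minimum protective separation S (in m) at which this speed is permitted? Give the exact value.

S_min = 953/2000 m = 0.4765 m

T_s = v_R/a_R = (3/10)/6 = 0.0500 s
robot in T_r: 0.3000·0.0800 = 0.0240 m
robot covers 0.3000·0.0500 − ½·6.0000·0.0500² = 0.0075 m while stopping
human closes 2.0000·0.1300 = 0.2600 m
margins: 0.1200+0.0250+0.0400 = 0.1850 m
S_min ≈ 0.0240+0.0075+0.2600+0.1850  ⇒  S_min = 953/2000 m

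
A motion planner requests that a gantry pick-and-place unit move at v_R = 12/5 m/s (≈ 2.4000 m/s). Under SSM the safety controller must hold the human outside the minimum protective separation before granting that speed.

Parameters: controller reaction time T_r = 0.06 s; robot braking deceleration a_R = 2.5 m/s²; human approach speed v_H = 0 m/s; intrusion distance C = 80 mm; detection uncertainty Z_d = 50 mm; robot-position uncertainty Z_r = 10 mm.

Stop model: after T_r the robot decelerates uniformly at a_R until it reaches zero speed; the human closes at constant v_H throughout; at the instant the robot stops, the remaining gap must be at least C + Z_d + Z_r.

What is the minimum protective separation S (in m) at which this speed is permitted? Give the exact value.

S_min = 359/250 m = 1.4360 m

stop time T_s = (12/5)/(5/2) = 0.9600 s
robot in T_r: 2.4000·0.0600 = 0.1440 m
robot under decel: 2.4000²/(2·2.5000) = 1.1520 m
human over T_r+T_s: 0.0000·(0.0600+0.9600) = 0.0000 m
residual clearance needed = 0.0800+0.0500+0.0100 = 0.1400 m
S_min ≈ 0.1440+1.1520+0.0000+0.1400  ⇒  S_min = 359/250 m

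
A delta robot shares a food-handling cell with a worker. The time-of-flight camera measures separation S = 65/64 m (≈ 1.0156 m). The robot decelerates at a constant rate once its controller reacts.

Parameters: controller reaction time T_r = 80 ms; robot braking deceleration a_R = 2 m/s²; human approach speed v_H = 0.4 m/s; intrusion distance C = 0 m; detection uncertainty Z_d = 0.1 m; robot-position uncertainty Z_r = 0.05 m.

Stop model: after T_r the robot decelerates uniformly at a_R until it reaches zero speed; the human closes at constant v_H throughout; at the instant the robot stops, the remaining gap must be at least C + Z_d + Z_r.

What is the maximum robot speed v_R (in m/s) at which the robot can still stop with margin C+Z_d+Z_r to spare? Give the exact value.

quadratic (1/4)·v² + (7/25)·v + (-6669/8000) = 0
  disc = (7/25)² − 4·(1/4)·(-6669/8000) = 36481/40000 ; √disc = 191/200
  v_R = (−(7/25) + 191/200) / (2·(1/4)) = 27/20 m/s
check:
T_s = v_R/a_R = (27/20)/2 = 0.6750 s
reaction-phase robot travel = 1.3500·0.0800 = 0.1080 m
robot covers 1.3500·0.6750 − ½·2.0000·0.6750² = 0.4556 m while stopping
human closes 0.4000·0.7550 = 0.3020 m
C+Z_d+Z_r = 0.0000+0.1000+0.0500 = 0.1500 m
sum ≈ 0.1080+0.4556+0.3020+0.1500 ≈ 1.0156 m = S ✓

v_R_max = 27/20 m/s = 1.3500 m/s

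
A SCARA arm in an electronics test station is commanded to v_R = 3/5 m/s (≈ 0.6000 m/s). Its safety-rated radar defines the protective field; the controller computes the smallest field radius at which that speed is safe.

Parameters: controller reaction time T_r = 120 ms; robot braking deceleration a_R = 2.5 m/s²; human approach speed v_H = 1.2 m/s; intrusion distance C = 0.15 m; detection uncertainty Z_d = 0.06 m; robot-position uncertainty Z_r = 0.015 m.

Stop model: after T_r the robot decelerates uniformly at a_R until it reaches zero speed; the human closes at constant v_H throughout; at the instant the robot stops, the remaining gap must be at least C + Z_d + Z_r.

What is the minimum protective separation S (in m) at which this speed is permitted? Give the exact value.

stop time T_s = (3/5)/(5/2) = 0.2400 s
robot in T_r: 0.6000·0.1200 = 0.0720 m
braking distance = 0.6000²/(2·2.5000) = 0.0720 m
human closes 1.2000·0.3600 = 0.4320 m
residual clearance needed = 0.1500+0.0600+0.0150 = 0.2250 m
S_min ≈ 0.0720+0.0720+0.4320+0.2250  ⇒  S_min = 801/1000 m

S_min = 801/1000 m = 0.8010 m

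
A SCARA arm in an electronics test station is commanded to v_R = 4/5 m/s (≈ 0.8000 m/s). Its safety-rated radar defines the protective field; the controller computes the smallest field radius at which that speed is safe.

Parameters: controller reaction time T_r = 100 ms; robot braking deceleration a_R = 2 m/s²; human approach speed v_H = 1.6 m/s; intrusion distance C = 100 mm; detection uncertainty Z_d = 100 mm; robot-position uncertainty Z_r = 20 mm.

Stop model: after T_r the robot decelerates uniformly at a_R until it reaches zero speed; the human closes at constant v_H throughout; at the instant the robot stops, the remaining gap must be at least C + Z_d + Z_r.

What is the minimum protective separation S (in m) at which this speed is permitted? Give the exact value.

braking lasts T_s = (4/5)/2 = 0.4000 s
robot covers v_R·T_r = 0.8000·0.1000 = 0.0800 m before braking
robot covers 0.8000·0.4000 − ½·2.0000·0.4000² = 0.1600 m while stopping
human closes 1.6000·0.5000 = 0.8000 m
C+Z_d+Z_r = 0.1000+0.1000+0.0200 = 0.2200 m
S_min ≈ 0.0800+0.1600+0.8000+0.2200  ⇒  S_min = 63/50 m

S_min = 63/50 m = 1.2600 m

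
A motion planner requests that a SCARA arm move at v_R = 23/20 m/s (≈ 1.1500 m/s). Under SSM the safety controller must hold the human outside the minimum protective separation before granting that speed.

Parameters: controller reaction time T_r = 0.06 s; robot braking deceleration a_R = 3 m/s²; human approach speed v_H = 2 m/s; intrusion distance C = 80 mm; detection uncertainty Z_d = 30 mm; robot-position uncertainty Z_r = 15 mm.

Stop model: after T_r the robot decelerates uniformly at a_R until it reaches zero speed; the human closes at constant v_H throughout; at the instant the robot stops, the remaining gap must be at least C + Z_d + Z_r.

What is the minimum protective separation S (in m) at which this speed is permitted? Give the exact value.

S_min = 15613/12000 m = 1.3011 m

T_s = v_R/a_R = (23/20)/3 = 0.3833 s
reaction-phase robot travel = 1.1500·0.0600 = 0.0690 m
robot under decel: 1.1500²/(2·3.0000) = 0.2204 m
human over T_r+T_s: 2.0000·(0.0600+0.3833) = 0.8867 m
C+Z_d+Z_r = 0.0800+0.0300+0.0150 = 0.1250 m
S_min ≈ 0.0690+0.2204+0.8867+0.1250  ⇒  S_min = 15613/12000 m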